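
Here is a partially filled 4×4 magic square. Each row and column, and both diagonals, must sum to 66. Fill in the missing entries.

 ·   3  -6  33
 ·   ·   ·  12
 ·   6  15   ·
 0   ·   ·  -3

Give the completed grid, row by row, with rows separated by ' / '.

Using row 1: 3 + (-6) + 33 + ? → (1,1) = 66 − 30 = 36.
From column 4, 66 − (33 + 12 + (-3)) gives (3,4) = 24.
Main diagonal needs 66; the known cells sum to 48, so (2,2) = 18.
Using anti-diagonal: 33 + 6 + 0 + ? → (2,3) = 66 − 39 = 27.
Using row 2: 18 + 27 + 12 + ? → (2,1) = 66 − 57 = 9.
Using row 3: 6 + 15 + 24 + ? → (3,1) = 66 − 45 = 21.
The remaining cell in column 2 is (4,2) = 66 − 27 = 39.
The remaining cell in column 3 is (4,3) = 66 − 36 = 30.

36 3 -6 33 / 9 18 27 12 / 21 6 15 24 / 0 39 30 -3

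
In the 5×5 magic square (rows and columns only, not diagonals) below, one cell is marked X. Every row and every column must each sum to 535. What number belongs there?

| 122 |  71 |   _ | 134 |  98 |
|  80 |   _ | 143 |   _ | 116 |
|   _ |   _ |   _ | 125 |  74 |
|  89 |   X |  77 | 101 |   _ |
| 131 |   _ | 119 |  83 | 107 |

128

Using row 1: 122 + 71 + 134 + 98 + ? → (1,3) = 535 − 425 = 110.
Row 5: 131 + 119 + 83 + 107 + ? = 535, so (5,2) = 95.
Column 1 must total 535; the given cells sum to 422, so (3,1) = 113.
Column 3 must total 535; the given cells sum to 449, so (3,3) = 86.
Column 4: 134 + 125 + 101 + 83 + ? = 535, so (2,4) = 92.
Using column 5: 98 + 116 + 74 + 107 + ? → (4,5) = 535 − 395 = 140.
The remaining cell in row 2 is (2,2) = 535 − 431 = 104.
From row 3, 535 − (113 + 86 + 125 + 74) gives (3,2) = 137.
Row 4 must total 535; the given cells sum to 407, so (4,2) = 128.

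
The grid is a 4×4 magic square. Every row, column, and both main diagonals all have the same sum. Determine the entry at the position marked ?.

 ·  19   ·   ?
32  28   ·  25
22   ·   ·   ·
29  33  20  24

Row 4 is complete and sums to 106; that is the magic constant.
Row 2 needs 106; the known cells sum to 85, so (2,3) = 21.
Column 1: 32 + 22 + 29 + ? = 106, so (1,1) = 23.
The remaining cell in column 2 is (3,2) = 106 − 80 = 26.
Main diagonal needs 106; the known cells sum to 75, so (3,3) = 31.
From anti-diagonal, 106 − (21 + 26 + 29) gives (1,4) = 30.

30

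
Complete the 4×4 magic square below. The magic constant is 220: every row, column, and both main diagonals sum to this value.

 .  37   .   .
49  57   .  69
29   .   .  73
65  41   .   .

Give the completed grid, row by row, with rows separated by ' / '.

Row 2 must total 220; the given cells sum to 175, so (2,3) = 45.
From column 1, 220 − (49 + 29 + 65) gives (1,1) = 77.
Using column 2: 37 + 57 + 41 + ? → (3,2) = 220 − 135 = 85.
Using anti-diagonal: 45 + 85 + 65 + ? → (1,4) = 220 − 195 = 25.
Row 1: 77 + 37 + 25 + ? = 220, so (1,3) = 81.
Row 3 must total 220; the given cells sum to 187, so (3,3) = 33.
Using column 3: 81 + 45 + 33 + ? → (4,3) = 220 − 159 = 61.
The remaining cell in column 4 is (4,4) = 220 − 167 = 53.

77 37 81 25 / 49 57 45 69 / 29 85 33 73 / 65 41 61 53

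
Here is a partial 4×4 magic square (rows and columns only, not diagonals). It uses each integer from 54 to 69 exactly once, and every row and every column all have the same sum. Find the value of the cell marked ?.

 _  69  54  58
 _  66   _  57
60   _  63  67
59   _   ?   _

68

The entries are 54 through 69, which sum to 984, so each line sums to 984/4 = 246.
The remaining cell in row 1 is (1,1) = 246 − 181 = 65.
Row 3: 60 + 63 + 67 + ? = 246, so (3,2) = 56.
From column 1, 246 − (65 + 60 + 59) gives (2,1) = 62.
Using column 2: 69 + 66 + 56 + ? → (4,2) = 246 − 191 = 55.
The remaining cell in column 4 is (4,4) = 246 − 182 = 64.
Row 2: 62 + 66 + 57 + ? = 246, so (2,3) = 61.
From row 4, 246 − (59 + 55 + 64) gives (4,3) = 68.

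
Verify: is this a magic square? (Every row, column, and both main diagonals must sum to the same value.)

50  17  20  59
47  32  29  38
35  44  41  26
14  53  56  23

Yes

Row 1: 50 + 17 + 20 + 59 = 146.
Row 2: 47 + 32 + 29 + 38 = 146.
Row 3: 35 + 44 + 41 + 26 = 146.
Row 4: 14 + 53 + 56 + 23 = 146.
Column 1: 50 + 47 + 35 + 14 = 146.
Column 2: 17 + 32 + 44 + 53 = 146.
Column 3: 20 + 29 + 41 + 56 = 146.
Column 4: 59 + 38 + 26 + 23 = 146.
Main diagonal: 50 + 32 + 41 + 23 = 146.
Anti-diagonal: 59 + 29 + 44 + 14 = 146.
All lines sum to 146.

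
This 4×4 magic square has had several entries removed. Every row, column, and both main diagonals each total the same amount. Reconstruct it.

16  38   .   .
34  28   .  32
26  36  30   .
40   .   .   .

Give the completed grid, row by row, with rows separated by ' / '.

Column 1 is already complete: 16 + 34 + 26 + 40 = 116, so that is the magic constant.
Using row 2: 34 + 28 + 32 + ? → (2,3) = 116 − 94 = 22.
Row 3: 26 + 36 + 30 + ? = 116, so (3,4) = 24.
Column 2 needs 116; the known cells sum to 102, so (4,2) = 14.
The remaining cell in main diagonal is (4,4) = 116 − 74 = 42.
Anti-diagonal: 22 + 36 + 40 + ? = 116, so (1,4) = 18.
From row 1, 116 − (16 + 38 + 18) gives (1,3) = 44.
Row 4: 40 + 14 + 42 + ? = 116, so (4,3) = 20.

16 38 44 18 / 34 28 22 32 / 26 36 30 24 / 40 14 20 42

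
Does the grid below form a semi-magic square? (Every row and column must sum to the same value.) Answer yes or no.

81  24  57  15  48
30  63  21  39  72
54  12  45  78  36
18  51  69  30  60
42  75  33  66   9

No — row 4 sums to 228 but row 1 sums to 225.

Row 1: 81 + 24 + 57 + 15 + 48 = 225.
Row 2: 30 + 63 + 21 + 39 + 72 = 225.
Row 3: 54 + 12 + 45 + 78 + 36 = 225.
Row 4: 18 + 51 + 69 + 30 + 60 = 228.
Row 5: 42 + 75 + 33 + 66 + 9 = 225.
Column 1: 81 + 30 + 54 + 18 + 42 = 225.
Column 2: 24 + 63 + 12 + 51 + 75 = 225.
Column 3: 57 + 21 + 45 + 69 + 33 = 225.
Column 4: 15 + 39 + 78 + 30 + 66 = 228.
Column 5: 48 + 72 + 36 + 60 + 9 = 225.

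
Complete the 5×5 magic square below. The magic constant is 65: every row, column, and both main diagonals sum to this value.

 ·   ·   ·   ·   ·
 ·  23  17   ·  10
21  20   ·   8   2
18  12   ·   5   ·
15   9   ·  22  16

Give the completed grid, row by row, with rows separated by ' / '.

Row 3 must total 65; the given cells sum to 51, so (3,3) = 14.
Row 5 must total 65; the given cells sum to 62, so (5,3) = 3.
Using column 2: 23 + 20 + 12 + 9 + ? → (1,2) = 65 − 64 = 1.
The remaining cell in main diagonal is (1,1) = 65 − 58 = 7.
Column 1 must total 65; the given cells sum to 61, so (2,1) = 4.
Using row 2: 4 + 23 + 17 + 10 + ? → (2,4) = 65 − 54 = 11.
Column 4 must total 65; the given cells sum to 46, so (1,4) = 19.
From anti-diagonal, 65 − (11 + 14 + 12 + 15) gives (1,5) = 13.
Row 1: 7 + 1 + 19 + 13 + ? = 65, so (1,3) = 25.
Column 3 must total 65; the given cells sum to 59, so (4,3) = 6.
Column 5 needs 65; the known cells sum to 41, so (4,5) = 24.

7 1 25 19 13 / 4 23 17 11 10 / 21 20 14 8 2 / 18 12 6 5 24 / 15 9 3 22 16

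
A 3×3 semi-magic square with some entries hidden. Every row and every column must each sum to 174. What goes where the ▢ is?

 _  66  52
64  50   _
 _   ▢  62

The remaining cell in row 1 is (1,1) = 174 − 118 = 56.
Row 2 needs 174; the known cells sum to 114, so (2,3) = 60.
Column 1: 56 + 64 + ? = 174, so (3,1) = 54.
From column 2, 174 − (66 + 50) gives (3,2) = 58.

58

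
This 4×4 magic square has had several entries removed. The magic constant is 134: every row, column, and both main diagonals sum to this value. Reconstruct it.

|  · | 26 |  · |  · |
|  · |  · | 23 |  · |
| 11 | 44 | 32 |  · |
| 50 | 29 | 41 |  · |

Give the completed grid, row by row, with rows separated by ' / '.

Using row 3: 11 + 44 + 32 + ? → (3,4) = 134 − 87 = 47.
The remaining cell in row 4 is (4,4) = 134 − 120 = 14.
From column 2, 134 − (26 + 44 + 29) gives (2,2) = 35.
Column 3 must total 134; the given cells sum to 96, so (1,3) = 38.
Main diagonal: 35 + 32 + 14 + ? = 134, so (1,1) = 53.
Using anti-diagonal: 23 + 44 + 50 + ? → (1,4) = 134 − 117 = 17.
From column 1, 134 − (53 + 11 + 50) gives (2,1) = 20.
From column 4, 134 − (17 + 47 + 14) gives (2,4) = 56.

53 26 38 17 / 20 35 23 56 / 11 44 32 47 / 50 29 41 14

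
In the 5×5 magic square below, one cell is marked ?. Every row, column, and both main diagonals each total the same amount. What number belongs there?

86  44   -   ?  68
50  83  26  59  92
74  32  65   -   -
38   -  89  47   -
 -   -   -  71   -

35

Row 2 is complete and sums to 310; that is the magic constant.
From column 1, 310 − (86 + 50 + 74 + 38) gives (5,1) = 62.
From main diagonal, 310 − (86 + 83 + 65 + 47) gives (5,5) = 29.
Anti-diagonal: 68 + 59 + 65 + 62 + ? = 310, so (4,2) = 56.
Row 4 must total 310; the given cells sum to 230, so (4,5) = 80.
Column 2 must total 310; the given cells sum to 215, so (5,2) = 95.
Column 5: 68 + 92 + 80 + 29 + ? = 310, so (3,5) = 41.
Using row 3: 74 + 32 + 65 + 41 + ? → (3,4) = 310 − 212 = 98.
Row 5: 62 + 95 + 71 + 29 + ? = 310, so (5,3) = 53.
Column 3 must total 310; the given cells sum to 233, so (1,3) = 77.
Using column 4: 59 + 98 + 47 + 71 + ? → (1,4) = 310 − 275 = 35.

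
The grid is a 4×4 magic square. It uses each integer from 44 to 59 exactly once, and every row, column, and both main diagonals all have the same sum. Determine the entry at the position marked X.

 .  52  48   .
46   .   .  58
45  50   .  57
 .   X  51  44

The entries are 44 through 59, which sum to 824, so each line sums to 824/4 = 206.
Row 3: 45 + 50 + 57 + ? = 206, so (3,3) = 54.
Using column 3: 48 + 54 + 51 + ? → (2,3) = 206 − 153 = 53.
Using column 4: 58 + 57 + 44 + ? → (1,4) = 206 − 159 = 47.
Anti-diagonal must total 206; the given cells sum to 150, so (4,1) = 56.
Row 1 needs 206; the known cells sum to 147, so (1,1) = 59.
Row 2 must total 206; the given cells sum to 157, so (2,2) = 49.
Row 4 must total 206; the given cells sum to 151, so (4,2) = 55.

55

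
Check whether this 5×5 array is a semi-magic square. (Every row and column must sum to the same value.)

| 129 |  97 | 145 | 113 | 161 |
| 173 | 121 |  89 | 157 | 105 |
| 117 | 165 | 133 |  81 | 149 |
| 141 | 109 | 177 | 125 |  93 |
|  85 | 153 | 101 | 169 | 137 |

Row 1: 129 + 97 + 145 + 113 + 161 = 645.
Row 2: 173 + 121 + 89 + 157 + 105 = 645.
Row 3: 117 + 165 + 133 + 81 + 149 = 645.
Row 4: 141 + 109 + 177 + 125 + 93 = 645.
Row 5: 85 + 153 + 101 + 169 + 137 = 645.
Column 1: 129 + 173 + 117 + 141 + 85 = 645.
Column 2: 97 + 121 + 165 + 109 + 153 = 645.
Column 3: 145 + 89 + 133 + 177 + 101 = 645.
Column 4: 113 + 157 + 81 + 125 + 169 = 645.
Column 5: 161 + 105 + 149 + 93 + 137 = 645.
All lines sum to 645.

Yes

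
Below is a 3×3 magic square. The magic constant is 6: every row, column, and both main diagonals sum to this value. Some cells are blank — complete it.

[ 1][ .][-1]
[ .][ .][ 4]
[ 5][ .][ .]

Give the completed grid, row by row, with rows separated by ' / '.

1 6 -1 / 0 2 4 / 5 -2 3

Using row 1: 1 + (-1) + ? → (1,2) = 6 − 0 = 6.
Column 1 must total 6; the given cells sum to 6, so (2,1) = 0.
The remaining cell in column 3 is (3,3) = 6 − 3 = 3.
The remaining cell in main diagonal is (2,2) = 6 − 4 = 2.
Row 3 must total 6; the given cells sum to 8, so (3,2) = -2.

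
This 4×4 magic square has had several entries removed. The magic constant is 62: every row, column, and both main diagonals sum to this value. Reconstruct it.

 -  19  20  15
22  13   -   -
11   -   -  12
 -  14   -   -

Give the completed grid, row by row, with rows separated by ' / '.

The remaining cell in row 1 is (1,1) = 62 − 54 = 8.
Column 1 needs 62; the known cells sum to 41, so (4,1) = 21.
Column 2 needs 62; the known cells sum to 46, so (3,2) = 16.
From anti-diagonal, 62 − (15 + 16 + 21) gives (2,3) = 10.
Row 2 must total 62; the given cells sum to 45, so (2,4) = 17.
Row 3 needs 62; the known cells sum to 39, so (3,3) = 23.
The remaining cell in column 3 is (4,3) = 62 − 53 = 9.
From column 4, 62 − (15 + 17 + 12) gives (4,4) = 18.

8 19 20 15 / 22 13 10 17 / 11 16 23 12 / 21 14 9 18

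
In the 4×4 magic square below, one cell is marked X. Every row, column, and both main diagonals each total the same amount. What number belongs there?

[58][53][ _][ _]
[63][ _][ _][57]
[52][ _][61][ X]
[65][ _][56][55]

66

Column 1 is complete and sums to 238; that is the magic constant.
Row 4 must total 238; the given cells sum to 176, so (4,2) = 62.
Main diagonal must total 238; the given cells sum to 174, so (2,2) = 64.
Using row 2: 63 + 64 + 57 + ? → (2,3) = 238 − 184 = 54.
Using column 2: 53 + 64 + 62 + ? → (3,2) = 238 − 179 = 59.
Column 3 needs 238; the known cells sum to 171, so (1,3) = 67.
The remaining cell in anti-diagonal is (1,4) = 238 − 178 = 60.
Row 3: 52 + 59 + 61 + ? = 238, so (3,4) = 66.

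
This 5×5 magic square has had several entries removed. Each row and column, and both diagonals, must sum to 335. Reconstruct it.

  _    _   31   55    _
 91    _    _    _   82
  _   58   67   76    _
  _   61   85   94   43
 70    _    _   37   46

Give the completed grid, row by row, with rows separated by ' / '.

88 97 31 55 64 / 91 40 49 73 82 / 34 58 67 76 100 / 52 61 85 94 43 / 70 79 103 37 46

Row 4 must total 335; the given cells sum to 283, so (4,1) = 52.
Using column 4: 55 + 76 + 94 + 37 + ? → (2,4) = 335 − 262 = 73.
Anti-diagonal: 73 + 67 + 61 + 70 + ? = 335, so (1,5) = 64.
Column 5 must total 335; the given cells sum to 235, so (3,5) = 100.
From row 3, 335 − (58 + 67 + 76 + 100) gives (3,1) = 34.
Column 1 must total 335; the given cells sum to 247, so (1,1) = 88.
Main diagonal needs 335; the known cells sum to 295, so (2,2) = 40.
From row 1, 335 − (88 + 31 + 55 + 64) gives (1,2) = 97.
Row 2 needs 335; the known cells sum to 286, so (2,3) = 49.
Column 2 must total 335; the given cells sum to 256, so (5,2) = 79.
Column 3 must total 335; the given cells sum to 232, so (5,3) = 103.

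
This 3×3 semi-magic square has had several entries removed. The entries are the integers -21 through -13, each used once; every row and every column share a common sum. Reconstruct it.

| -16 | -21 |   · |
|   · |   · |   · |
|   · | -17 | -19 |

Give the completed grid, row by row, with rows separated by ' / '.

The entries are -21 through -13, which sum to -153, so each line sums to -153/3 = -51.
Row 1: -16 + (-21) + ? = -51, so (1,3) = -14.
Row 3: -17 + (-19) + ? = -51, so (3,1) = -15.
Column 1 needs -51; the known cells sum to -31, so (2,1) = -20.
From column 2, -51 − (-21 + (-17)) gives (2,2) = -13.
Using column 3: -14 + (-19) + ? → (2,3) = -51 − (-33) = -18.

-16 -21 -14 / -20 -13 -18 / -15 -17 -19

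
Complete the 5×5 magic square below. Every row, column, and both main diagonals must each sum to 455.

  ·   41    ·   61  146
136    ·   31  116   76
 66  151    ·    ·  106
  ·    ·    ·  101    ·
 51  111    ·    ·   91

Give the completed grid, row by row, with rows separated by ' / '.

The remaining cell in row 2 is (2,2) = 455 − 359 = 96.
Column 2 must total 455; the given cells sum to 399, so (4,2) = 56.
Column 5 needs 455; the known cells sum to 419, so (4,5) = 36.
Anti-diagonal needs 455; the known cells sum to 369, so (3,3) = 86.
Using row 3: 66 + 151 + 86 + 106 + ? → (3,4) = 455 − 409 = 46.
Using column 4: 61 + 116 + 46 + 101 + ? → (5,4) = 455 − 324 = 131.
Using main diagonal: 96 + 86 + 101 + 91 + ? → (1,1) = 455 − 374 = 81.
The remaining cell in row 1 is (1,3) = 455 − 329 = 126.
From row 5, 455 − (51 + 111 + 131 + 91) gives (5,3) = 71.
Column 1: 81 + 136 + 66 + 51 + ? = 455, so (4,1) = 121.
Using column 3: 126 + 31 + 86 + 71 + ? → (4,3) = 455 − 314 = 141.

81 41 126 61 146 / 136 96 31 116 76 / 66 151 86 46 106 / 121 56 141 101 36 / 51 111 71 131 91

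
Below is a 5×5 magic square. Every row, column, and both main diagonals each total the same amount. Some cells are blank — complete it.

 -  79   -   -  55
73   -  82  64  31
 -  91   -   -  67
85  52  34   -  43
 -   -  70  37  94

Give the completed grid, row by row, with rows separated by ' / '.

22 79 46 88 55 / 73 40 82 64 31 / 49 91 58 25 67 / 85 52 34 76 43 / 61 28 70 37 94

Column 5 is already complete: 55 + 31 + 67 + 43 + 94 = 290, so that is the magic constant.
Using row 2: 73 + 82 + 64 + 31 + ? → (2,2) = 290 − 250 = 40.
Row 4 must total 290; the given cells sum to 214, so (4,4) = 76.
The remaining cell in column 2 is (5,2) = 290 − 262 = 28.
Row 5 must total 290; the given cells sum to 229, so (5,1) = 61.
From anti-diagonal, 290 − (55 + 64 + 52 + 61) gives (3,3) = 58.
From column 3, 290 − (82 + 58 + 34 + 70) gives (1,3) = 46.
From main diagonal, 290 − (40 + 58 + 76 + 94) gives (1,1) = 22.
Using row 1: 22 + 79 + 46 + 55 + ? → (1,4) = 290 − 202 = 88.
The remaining cell in column 1 is (3,1) = 290 − 241 = 49.
The remaining cell in column 4 is (3,4) = 290 − 265 = 25.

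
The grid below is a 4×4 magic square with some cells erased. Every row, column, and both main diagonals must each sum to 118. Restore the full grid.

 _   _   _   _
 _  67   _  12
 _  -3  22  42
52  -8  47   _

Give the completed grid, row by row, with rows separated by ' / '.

2 62 17 37 / 7 67 32 12 / 57 -3 22 42 / 52 -8 47 27

Row 3 must total 118; the given cells sum to 61, so (3,1) = 57.
Row 4: 52 + (-8) + 47 + ? = 118, so (4,4) = 27.
Using column 2: 67 + (-3) + (-8) + ? → (1,2) = 118 − 56 = 62.
Column 4 needs 118; the known cells sum to 81, so (1,4) = 37.
Main diagonal must total 118; the given cells sum to 116, so (1,1) = 2.
The remaining cell in anti-diagonal is (2,3) = 118 − 86 = 32.
Row 1 must total 118; the given cells sum to 101, so (1,3) = 17.
The remaining cell in row 2 is (2,1) = 118 − 111 = 7.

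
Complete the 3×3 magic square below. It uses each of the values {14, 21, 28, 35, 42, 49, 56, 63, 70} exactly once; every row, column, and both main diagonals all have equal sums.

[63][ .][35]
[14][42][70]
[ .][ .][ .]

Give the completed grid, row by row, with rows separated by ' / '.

63 28 35 / 14 42 70 / 49 56 21

The 9 entries sum to 378, so each line sums to 378/3 = 126.
From row 1, 126 − (63 + 35) gives (1,2) = 28.
Column 1 needs 126; the known cells sum to 77, so (3,1) = 49.
From column 2, 126 − (28 + 42) gives (3,2) = 56.
Column 3 needs 126; the known cells sum to 105, so (3,3) = 21.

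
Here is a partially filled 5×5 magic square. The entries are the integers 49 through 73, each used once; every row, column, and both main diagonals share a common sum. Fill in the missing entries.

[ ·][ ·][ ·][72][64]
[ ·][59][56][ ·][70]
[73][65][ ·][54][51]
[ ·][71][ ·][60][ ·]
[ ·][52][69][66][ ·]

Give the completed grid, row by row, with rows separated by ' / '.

The entries are 49 through 73, which sum to 1525, so each line sums to 1525/5 = 305.
Row 3 must total 305; the given cells sum to 243, so (3,3) = 62.
The remaining cell in column 2 is (1,2) = 305 − 247 = 58.
Column 4 must total 305; the given cells sum to 252, so (2,4) = 53.
Anti-diagonal: 64 + 53 + 62 + 71 + ? = 305, so (5,1) = 55.
Row 2: 59 + 56 + 53 + 70 + ? = 305, so (2,1) = 67.
From row 5, 305 − (55 + 52 + 69 + 66) gives (5,5) = 63.
The remaining cell in column 5 is (4,5) = 305 − 248 = 57.
Using main diagonal: 59 + 62 + 60 + 63 + ? → (1,1) = 305 − 244 = 61.
Using row 1: 61 + 58 + 72 + 64 + ? → (1,3) = 305 − 255 = 50.
The remaining cell in column 1 is (4,1) = 305 − 256 = 49.
Column 3 needs 305; the known cells sum to 237, so (4,3) = 68.

61 58 50 72 64 / 67 59 56 53 70 / 73 65 62 54 51 / 49 71 68 60 57 / 55 52 69 66 63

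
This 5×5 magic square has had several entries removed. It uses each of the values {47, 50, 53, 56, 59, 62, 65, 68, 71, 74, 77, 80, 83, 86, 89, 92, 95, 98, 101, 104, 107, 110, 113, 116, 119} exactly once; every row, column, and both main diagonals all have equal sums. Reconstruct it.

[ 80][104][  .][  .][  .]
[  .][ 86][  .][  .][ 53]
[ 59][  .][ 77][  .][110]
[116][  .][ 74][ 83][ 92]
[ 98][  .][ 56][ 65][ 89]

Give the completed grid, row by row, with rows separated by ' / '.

The 25 entries sum to 2075, so each line sums to 2075/5 = 415.
Row 4: 116 + 74 + 83 + 92 + ? = 415, so (4,2) = 50.
The remaining cell in row 5 is (5,2) = 415 − 308 = 107.
From column 1, 415 − (80 + 59 + 116 + 98) gives (2,1) = 62.
Column 2: 104 + 86 + 50 + 107 + ? = 415, so (3,2) = 68.
Column 5 must total 415; the given cells sum to 344, so (1,5) = 71.
From anti-diagonal, 415 − (71 + 77 + 50 + 98) gives (2,4) = 119.
Row 2: 62 + 86 + 119 + 53 + ? = 415, so (2,3) = 95.
Row 3 needs 415; the known cells sum to 314, so (3,4) = 101.
Column 3 needs 415; the known cells sum to 302, so (1,3) = 113.
Using column 4: 119 + 101 + 83 + 65 + ? → (1,4) = 415 − 368 = 47.

80 104 113 47 71 / 62 86 95 119 53 / 59 68 77 101 110 / 116 50 74 83 92 / 98 107 56 65 89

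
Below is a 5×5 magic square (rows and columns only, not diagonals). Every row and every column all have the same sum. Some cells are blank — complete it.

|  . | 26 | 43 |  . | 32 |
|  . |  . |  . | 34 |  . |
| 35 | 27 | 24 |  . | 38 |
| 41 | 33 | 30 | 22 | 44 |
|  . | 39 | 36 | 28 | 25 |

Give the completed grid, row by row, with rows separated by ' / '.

29 26 43 40 32 / 23 45 37 34 31 / 35 27 24 46 38 / 41 33 30 22 44 / 42 39 36 28 25

Row 4 is already complete: 41 + 33 + 30 + 22 + 44 = 170, so that is the magic constant.
Row 3 must total 170; the given cells sum to 124, so (3,4) = 46.
From row 5, 170 − (39 + 36 + 28 + 25) gives (5,1) = 42.
Using column 2: 26 + 27 + 33 + 39 + ? → (2,2) = 170 − 125 = 45.
Column 3 must total 170; the given cells sum to 133, so (2,3) = 37.
Using column 4: 34 + 46 + 22 + 28 + ? → (1,4) = 170 − 130 = 40.
Column 5: 32 + 38 + 44 + 25 + ? = 170, so (2,5) = 31.
From row 1, 170 − (26 + 43 + 40 + 32) gives (1,1) = 29.
Row 2: 45 + 37 + 34 + 31 + ? = 170, so (2,1) = 23.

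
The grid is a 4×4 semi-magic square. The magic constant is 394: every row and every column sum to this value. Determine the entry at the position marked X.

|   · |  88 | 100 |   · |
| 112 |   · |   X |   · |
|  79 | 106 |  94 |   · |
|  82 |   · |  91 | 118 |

From row 3, 394 − (79 + 106 + 94) gives (3,4) = 115.
Row 4: 82 + 91 + 118 + ? = 394, so (4,2) = 103.
Using column 1: 112 + 79 + 82 + ? → (1,1) = 394 − 273 = 121.
Column 2 must total 394; the given cells sum to 297, so (2,2) = 97.
Using column 3: 100 + 94 + 91 + ? → (2,3) = 394 − 285 = 109.

109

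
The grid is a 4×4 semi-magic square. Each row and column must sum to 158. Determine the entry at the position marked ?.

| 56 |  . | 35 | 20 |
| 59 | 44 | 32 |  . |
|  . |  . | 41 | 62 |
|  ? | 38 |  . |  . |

17

Row 1: 56 + 35 + 20 + ? = 158, so (1,2) = 47.
Using row 2: 59 + 44 + 32 + ? → (2,4) = 158 − 135 = 23.
Column 2 must total 158; the given cells sum to 129, so (3,2) = 29.
From column 3, 158 − (35 + 32 + 41) gives (4,3) = 50.
Column 4 needs 158; the known cells sum to 105, so (4,4) = 53.
From row 3, 158 − (29 + 41 + 62) gives (3,1) = 26.
Using row 4: 38 + 50 + 53 + ? → (4,1) = 158 − 141 = 17.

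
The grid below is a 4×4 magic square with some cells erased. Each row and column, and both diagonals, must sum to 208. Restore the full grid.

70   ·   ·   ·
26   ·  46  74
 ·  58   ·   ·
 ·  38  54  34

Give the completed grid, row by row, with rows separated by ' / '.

70 50 66 22 / 26 62 46 74 / 30 58 42 78 / 82 38 54 34

From row 2, 208 − (26 + 46 + 74) gives (2,2) = 62.
From row 4, 208 − (38 + 54 + 34) gives (4,1) = 82.
Column 1 must total 208; the given cells sum to 178, so (3,1) = 30.
Column 2: 62 + 58 + 38 + ? = 208, so (1,2) = 50.
From main diagonal, 208 − (70 + 62 + 34) gives (3,3) = 42.
From anti-diagonal, 208 − (46 + 58 + 82) gives (1,4) = 22.
Row 1 needs 208; the known cells sum to 142, so (1,3) = 66.
Row 3: 30 + 58 + 42 + ? = 208, so (3,4) = 78.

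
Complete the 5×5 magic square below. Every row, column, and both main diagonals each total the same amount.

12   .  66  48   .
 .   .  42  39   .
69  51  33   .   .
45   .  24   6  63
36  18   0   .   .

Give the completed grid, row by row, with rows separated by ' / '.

12 9 66 48 30 / 3 60 42 39 21 / 69 51 33 15 -3 / 45 27 24 6 63 / 36 18 0 57 54

Column 3 is already complete: 66 + 42 + 33 + 24 + 0 = 165, so that is the magic constant.
Row 4 must total 165; the given cells sum to 138, so (4,2) = 27.
Column 1 must total 165; the given cells sum to 162, so (2,1) = 3.
From anti-diagonal, 165 − (39 + 33 + 27 + 36) gives (1,5) = 30.
Row 1 needs 165; the known cells sum to 156, so (1,2) = 9.
Column 2 needs 165; the known cells sum to 105, so (2,2) = 60.
The remaining cell in main diagonal is (5,5) = 165 − 111 = 54.
Row 2 needs 165; the known cells sum to 144, so (2,5) = 21.
Row 5: 36 + 18 + 0 + 54 + ? = 165, so (5,4) = 57.
From column 4, 165 − (48 + 39 + 6 + 57) gives (3,4) = 15.
Column 5 must total 165; the given cells sum to 168, so (3,5) = -3.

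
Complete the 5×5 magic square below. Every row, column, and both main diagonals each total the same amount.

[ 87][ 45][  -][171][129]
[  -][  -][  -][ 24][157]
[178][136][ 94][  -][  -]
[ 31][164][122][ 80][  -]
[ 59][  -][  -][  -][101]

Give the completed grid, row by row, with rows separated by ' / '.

87 45 38 171 129 / 115 108 66 24 157 / 178 136 94 52 10 / 31 164 122 80 73 / 59 17 150 143 101

Anti-diagonal is already complete: 129 + 24 + 94 + 164 + 59 = 470, so that is the magic constant.
Row 1 must total 470; the given cells sum to 432, so (1,3) = 38.
Row 4: 31 + 164 + 122 + 80 + ? = 470, so (4,5) = 73.
The remaining cell in column 1 is (2,1) = 470 − 355 = 115.
Column 5 must total 470; the given cells sum to 460, so (3,5) = 10.
From main diagonal, 470 − (87 + 94 + 80 + 101) gives (2,2) = 108.
Row 2 must total 470; the given cells sum to 404, so (2,3) = 66.
Row 3 must total 470; the given cells sum to 418, so (3,4) = 52.
Column 2 needs 470; the known cells sum to 453, so (5,2) = 17.
From column 3, 470 − (38 + 66 + 94 + 122) gives (5,3) = 150.
The remaining cell in column 4 is (5,4) = 470 − 327 = 143.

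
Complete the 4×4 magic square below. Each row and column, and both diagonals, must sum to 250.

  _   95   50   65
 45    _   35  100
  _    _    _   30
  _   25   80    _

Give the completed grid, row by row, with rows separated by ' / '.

Row 1 needs 250; the known cells sum to 210, so (1,1) = 40.
The remaining cell in row 2 is (2,2) = 250 − 180 = 70.
The remaining cell in column 2 is (3,2) = 250 − 190 = 60.
Column 3 must total 250; the given cells sum to 165, so (3,3) = 85.
The remaining cell in column 4 is (4,4) = 250 − 195 = 55.
Anti-diagonal needs 250; the known cells sum to 160, so (4,1) = 90.
Using row 3: 60 + 85 + 30 + ? → (3,1) = 250 − 175 = 75.

40 95 50 65 / 45 70 35 100 / 75 60 85 30 / 90 25 80 55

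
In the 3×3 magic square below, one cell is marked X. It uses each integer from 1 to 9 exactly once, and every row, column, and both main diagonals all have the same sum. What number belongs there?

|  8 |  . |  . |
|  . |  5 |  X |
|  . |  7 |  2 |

9

The entries are 1 through 9, which sum to 45, so each line sums to 45/3 = 15.
The remaining cell in row 3 is (3,1) = 15 − 9 = 6.
Column 1 needs 15; the known cells sum to 14, so (2,1) = 1.
Column 2 must total 15; the given cells sum to 12, so (1,2) = 3.
Using anti-diagonal: 5 + 6 + ? → (1,3) = 15 − 11 = 4.
Row 2 must total 15; the given cells sum to 6, so (2,3) = 9.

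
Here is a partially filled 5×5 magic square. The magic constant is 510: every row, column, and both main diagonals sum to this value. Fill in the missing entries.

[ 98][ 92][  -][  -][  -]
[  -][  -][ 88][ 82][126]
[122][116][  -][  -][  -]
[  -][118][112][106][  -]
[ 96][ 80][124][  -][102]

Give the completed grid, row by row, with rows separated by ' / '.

Row 5 must total 510; the given cells sum to 402, so (5,4) = 108.
From column 2, 510 − (92 + 116 + 118 + 80) gives (2,2) = 104.
From main diagonal, 510 − (98 + 104 + 106 + 102) gives (3,3) = 100.
From anti-diagonal, 510 − (82 + 100 + 118 + 96) gives (1,5) = 114.
Row 2 must total 510; the given cells sum to 400, so (2,1) = 110.
Column 1 must total 510; the given cells sum to 426, so (4,1) = 84.
The remaining cell in column 3 is (1,3) = 510 − 424 = 86.
Row 1 must total 510; the given cells sum to 390, so (1,4) = 120.
The remaining cell in row 4 is (4,5) = 510 − 420 = 90.
Using column 4: 120 + 82 + 106 + 108 + ? → (3,4) = 510 − 416 = 94.
The remaining cell in column 5 is (3,5) = 510 − 432 = 78.

98 92 86 120 114 / 110 104 88 82 126 / 122 116 100 94 78 / 84 118 112 106 90 / 96 80 124 108 102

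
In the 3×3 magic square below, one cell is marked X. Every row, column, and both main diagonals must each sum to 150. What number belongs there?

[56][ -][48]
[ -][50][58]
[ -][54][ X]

From row 1, 150 − (56 + 48) gives (1,2) = 46.
Row 2 needs 150; the known cells sum to 108, so (2,1) = 42.
Using column 1: 56 + 42 + ? → (3,1) = 150 − 98 = 52.
The remaining cell in column 3 is (3,3) = 150 − 106 = 44.

44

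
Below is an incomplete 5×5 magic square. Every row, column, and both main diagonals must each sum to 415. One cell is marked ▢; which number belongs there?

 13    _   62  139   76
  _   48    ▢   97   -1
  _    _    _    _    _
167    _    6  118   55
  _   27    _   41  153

160

From row 1, 415 − (13 + 62 + 139 + 76) gives (1,2) = 125.
The remaining cell in row 4 is (4,2) = 415 − 346 = 69.
Using column 2: 125 + 48 + 69 + 27 + ? → (3,2) = 415 − 269 = 146.
Column 4 needs 415; the known cells sum to 395, so (3,4) = 20.
Column 5 must total 415; the given cells sum to 283, so (3,5) = 132.
Main diagonal: 13 + 48 + 118 + 153 + ? = 415, so (3,3) = 83.
Anti-diagonal must total 415; the given cells sum to 325, so (5,1) = 90.
Using row 3: 146 + 83 + 20 + 132 + ? → (3,1) = 415 − 381 = 34.
Row 5: 90 + 27 + 41 + 153 + ? = 415, so (5,3) = 104.
Column 1: 13 + 34 + 167 + 90 + ? = 415, so (2,1) = 111.
Column 3: 62 + 83 + 6 + 104 + ? = 415, so (2,3) = 160.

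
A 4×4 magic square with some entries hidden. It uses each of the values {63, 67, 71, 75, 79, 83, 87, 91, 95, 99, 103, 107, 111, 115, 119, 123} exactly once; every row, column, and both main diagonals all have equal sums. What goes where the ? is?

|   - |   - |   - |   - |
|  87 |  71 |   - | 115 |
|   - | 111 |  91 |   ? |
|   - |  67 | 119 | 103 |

75

The 16 entries sum to 1488, so each line sums to 1488/4 = 372.
Row 2: 87 + 71 + 115 + ? = 372, so (2,3) = 99.
Row 4: 67 + 119 + 103 + ? = 372, so (4,1) = 83.
Column 2 must total 372; the given cells sum to 249, so (1,2) = 123.
Column 3 needs 372; the known cells sum to 309, so (1,3) = 63.
From main diagonal, 372 − (71 + 91 + 103) gives (1,1) = 107.
Using anti-diagonal: 99 + 111 + 83 + ? → (1,4) = 372 − 293 = 79.
Column 1 must total 372; the given cells sum to 277, so (3,1) = 95.
Column 4 must total 372; the given cells sum to 297, so (3,4) = 75.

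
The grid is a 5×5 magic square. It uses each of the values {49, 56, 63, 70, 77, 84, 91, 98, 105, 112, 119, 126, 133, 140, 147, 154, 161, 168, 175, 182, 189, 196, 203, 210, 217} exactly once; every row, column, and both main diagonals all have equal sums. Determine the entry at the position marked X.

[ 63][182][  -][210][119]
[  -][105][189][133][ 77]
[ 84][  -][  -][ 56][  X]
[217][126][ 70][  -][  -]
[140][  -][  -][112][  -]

175

The 25 entries sum to 3325, so each line sums to 3325/5 = 665.
Row 1 must total 665; the given cells sum to 574, so (1,3) = 91.
Using row 2: 105 + 189 + 133 + 77 + ? → (2,1) = 665 − 504 = 161.
From column 4, 665 − (210 + 133 + 56 + 112) gives (4,4) = 154.
Anti-diagonal must total 665; the given cells sum to 518, so (3,3) = 147.
Row 4: 217 + 126 + 70 + 154 + ? = 665, so (4,5) = 98.
Using column 3: 91 + 189 + 147 + 70 + ? → (5,3) = 665 − 497 = 168.
Main diagonal: 63 + 105 + 147 + 154 + ? = 665, so (5,5) = 196.
From row 5, 665 − (140 + 168 + 112 + 196) gives (5,2) = 49.
Column 2 needs 665; the known cells sum to 462, so (3,2) = 203.
Column 5: 119 + 77 + 98 + 196 + ? = 665, so (3,5) = 175.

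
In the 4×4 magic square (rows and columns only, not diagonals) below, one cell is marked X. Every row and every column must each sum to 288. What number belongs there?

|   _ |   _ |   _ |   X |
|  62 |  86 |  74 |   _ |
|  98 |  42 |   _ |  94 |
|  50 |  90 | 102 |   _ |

The remaining cell in row 2 is (2,4) = 288 − 222 = 66.
Row 3: 98 + 42 + 94 + ? = 288, so (3,3) = 54.
Using row 4: 50 + 90 + 102 + ? → (4,4) = 288 − 242 = 46.
The remaining cell in column 1 is (1,1) = 288 − 210 = 78.
Using column 2: 86 + 42 + 90 + ? → (1,2) = 288 − 218 = 70.
Using column 3: 74 + 54 + 102 + ? → (1,3) = 288 − 230 = 58.
Column 4 must total 288; the given cells sum to 206, so (1,4) = 82.

82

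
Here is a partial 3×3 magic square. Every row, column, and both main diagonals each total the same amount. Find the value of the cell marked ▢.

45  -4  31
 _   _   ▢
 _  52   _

Row 1 is complete and sums to 72; that is the magic constant.
Using column 2: -4 + 52 + ? → (2,2) = 72 − 48 = 24.
Main diagonal: 45 + 24 + ? = 72, so (3,3) = 3.
Anti-diagonal: 31 + 24 + ? = 72, so (3,1) = 17.
The remaining cell in column 1 is (2,1) = 72 − 62 = 10.
Using column 3: 31 + 3 + ? → (2,3) = 72 − 34 = 38.

38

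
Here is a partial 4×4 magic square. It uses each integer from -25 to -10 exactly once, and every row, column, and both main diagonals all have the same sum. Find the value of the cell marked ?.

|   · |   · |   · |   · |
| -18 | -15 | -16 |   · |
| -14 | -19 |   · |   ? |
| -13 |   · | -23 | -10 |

The entries are -25 through -10, which sum to -280, so each line sums to -280/4 = -70.
Using row 2: -18 + (-15) + (-16) + ? → (2,4) = -70 − (-49) = -21.
The remaining cell in row 4 is (4,2) = -70 − (-46) = -24.
Using column 1: -18 + (-14) + (-13) + ? → (1,1) = -70 − (-45) = -25.
Column 2: -15 + (-19) + (-24) + ? = -70, so (1,2) = -12.
From main diagonal, -70 − (-25 + (-15) + (-10)) gives (3,3) = -20.
Anti-diagonal: -16 + (-19) + (-13) + ? = -70, so (1,4) = -22.
From row 1, -70 − (-25 + (-12) + (-22)) gives (1,3) = -11.
Row 3 needs -70; the known cells sum to -53, so (3,4) = -17.

-17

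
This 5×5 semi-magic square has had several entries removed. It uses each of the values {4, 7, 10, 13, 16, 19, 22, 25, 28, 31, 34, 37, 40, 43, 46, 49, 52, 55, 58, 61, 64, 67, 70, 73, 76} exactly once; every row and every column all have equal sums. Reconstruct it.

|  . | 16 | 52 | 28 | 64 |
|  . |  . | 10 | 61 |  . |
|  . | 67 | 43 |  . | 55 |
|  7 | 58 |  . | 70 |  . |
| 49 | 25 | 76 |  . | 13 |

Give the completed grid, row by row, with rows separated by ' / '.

40 16 52 28 64 / 73 34 10 61 22 / 31 67 43 4 55 / 7 58 19 70 46 / 49 25 76 37 13

The 25 entries sum to 1000, so each line sums to 1000/5 = 200.
Row 1 must total 200; the given cells sum to 160, so (1,1) = 40.
Row 5: 49 + 25 + 76 + 13 + ? = 200, so (5,4) = 37.
The remaining cell in column 2 is (2,2) = 200 − 166 = 34.
Column 3 needs 200; the known cells sum to 181, so (4,3) = 19.
From column 4, 200 − (28 + 61 + 70 + 37) gives (3,4) = 4.
Row 3 needs 200; the known cells sum to 169, so (3,1) = 31.
Using row 4: 7 + 58 + 19 + 70 + ? → (4,5) = 200 − 154 = 46.
The remaining cell in column 1 is (2,1) = 200 − 127 = 73.
Column 5: 64 + 55 + 46 + 13 + ? = 200, so (2,5) = 22.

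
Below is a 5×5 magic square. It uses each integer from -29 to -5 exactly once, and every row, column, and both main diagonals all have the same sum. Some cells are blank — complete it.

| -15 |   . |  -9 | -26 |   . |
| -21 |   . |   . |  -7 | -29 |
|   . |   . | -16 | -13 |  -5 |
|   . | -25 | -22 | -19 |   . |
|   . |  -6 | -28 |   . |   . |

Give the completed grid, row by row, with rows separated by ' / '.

-15 -12 -9 -26 -23 / -21 -18 -10 -7 -29 / -27 -24 -16 -13 -5 / -8 -25 -22 -19 -11 / -14 -6 -28 -20 -17

The entries are -29 through -5, which sum to -425, so each line sums to -425/5 = -85.
From column 3, -85 − (-9 + (-16) + (-22) + (-28)) gives (2,3) = -10.
The remaining cell in column 4 is (5,4) = -85 − (-65) = -20.
Row 2 needs -85; the known cells sum to -67, so (2,2) = -18.
Using main diagonal: -15 + (-18) + (-16) + (-19) + ? → (5,5) = -85 − (-68) = -17.
Row 5 must total -85; the given cells sum to -71, so (5,1) = -14.
Using anti-diagonal: -7 + (-16) + (-25) + (-14) + ? → (1,5) = -85 − (-62) = -23.
Using row 1: -15 + (-9) + (-26) + (-23) + ? → (1,2) = -85 − (-73) = -12.
Using column 2: -12 + (-18) + (-25) + (-6) + ? → (3,2) = -85 − (-61) = -24.
The remaining cell in column 5 is (4,5) = -85 − (-74) = -11.
Row 3 needs -85; the known cells sum to -58, so (3,1) = -27.
Row 4 must total -85; the given cells sum to -77, so (4,1) = -8.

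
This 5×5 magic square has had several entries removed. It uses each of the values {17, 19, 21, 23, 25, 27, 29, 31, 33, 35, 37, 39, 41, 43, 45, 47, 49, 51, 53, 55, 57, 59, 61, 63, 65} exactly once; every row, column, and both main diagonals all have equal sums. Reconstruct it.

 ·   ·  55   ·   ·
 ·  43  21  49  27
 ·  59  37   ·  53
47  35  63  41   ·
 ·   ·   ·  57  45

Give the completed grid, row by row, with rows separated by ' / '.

39 17 55 33 61 / 65 43 21 49 27 / 31 59 37 25 53 / 47 35 63 41 19 / 23 51 29 57 45

The 25 entries sum to 1025, so each line sums to 1025/5 = 205.
Row 2: 43 + 21 + 49 + 27 + ? = 205, so (2,1) = 65.
Row 4: 47 + 35 + 63 + 41 + ? = 205, so (4,5) = 19.
From column 3, 205 − (55 + 21 + 37 + 63) gives (5,3) = 29.
From column 5, 205 − (27 + 53 + 19 + 45) gives (1,5) = 61.
The remaining cell in main diagonal is (1,1) = 205 − 166 = 39.
Anti-diagonal must total 205; the given cells sum to 182, so (5,1) = 23.
Using row 5: 23 + 29 + 57 + 45 + ? → (5,2) = 205 − 154 = 51.
Using column 1: 39 + 65 + 47 + 23 + ? → (3,1) = 205 − 174 = 31.
Using column 2: 43 + 59 + 35 + 51 + ? → (1,2) = 205 − 188 = 17.
Row 1 needs 205; the known cells sum to 172, so (1,4) = 33.
Row 3 must total 205; the given cells sum to 180, so (3,4) = 25.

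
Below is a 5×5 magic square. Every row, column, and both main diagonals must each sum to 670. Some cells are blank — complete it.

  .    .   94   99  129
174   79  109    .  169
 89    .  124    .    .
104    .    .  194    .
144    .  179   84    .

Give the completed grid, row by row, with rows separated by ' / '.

159 189 94 99 129 / 174 79 109 139 169 / 89 119 124 154 184 / 104 134 164 194 74 / 144 149 179 84 114

The remaining cell in row 2 is (2,4) = 670 − 531 = 139.
Column 1 needs 670; the known cells sum to 511, so (1,1) = 159.
Column 3: 94 + 109 + 124 + 179 + ? = 670, so (4,3) = 164.
Using column 4: 99 + 139 + 194 + 84 + ? → (3,4) = 670 − 516 = 154.
Main diagonal: 159 + 79 + 124 + 194 + ? = 670, so (5,5) = 114.
Anti-diagonal: 129 + 139 + 124 + 144 + ? = 670, so (4,2) = 134.
Using row 1: 159 + 94 + 99 + 129 + ? → (1,2) = 670 − 481 = 189.
Row 4 must total 670; the given cells sum to 596, so (4,5) = 74.
Using row 5: 144 + 179 + 84 + 114 + ? → (5,2) = 670 − 521 = 149.
Column 2 must total 670; the given cells sum to 551, so (3,2) = 119.
From column 5, 670 − (129 + 169 + 74 + 114) gives (3,5) = 184.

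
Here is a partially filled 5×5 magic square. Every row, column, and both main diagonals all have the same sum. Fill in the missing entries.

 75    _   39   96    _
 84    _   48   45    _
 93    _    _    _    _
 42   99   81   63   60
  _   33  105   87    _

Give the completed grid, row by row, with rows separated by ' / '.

Row 4 is already complete: 42 + 99 + 81 + 63 + 60 = 345, so that is the magic constant.
Column 1 needs 345; the known cells sum to 294, so (5,1) = 51.
From column 3, 345 − (39 + 48 + 81 + 105) gives (3,3) = 72.
The remaining cell in column 4 is (3,4) = 345 − 291 = 54.
Using anti-diagonal: 45 + 72 + 99 + 51 + ? → (1,5) = 345 − 267 = 78.
Using row 1: 75 + 39 + 96 + 78 + ? → (1,2) = 345 − 288 = 57.
From row 5, 345 − (51 + 33 + 105 + 87) gives (5,5) = 69.
Main diagonal: 75 + 72 + 63 + 69 + ? = 345, so (2,2) = 66.
Row 2: 84 + 66 + 48 + 45 + ? = 345, so (2,5) = 102.
Column 2: 57 + 66 + 99 + 33 + ? = 345, so (3,2) = 90.
Column 5 needs 345; the known cells sum to 309, so (3,5) = 36.

75 57 39 96 78 / 84 66 48 45 102 / 93 90 72 54 36 / 42 99 81 63 60 / 51 33 105 87 69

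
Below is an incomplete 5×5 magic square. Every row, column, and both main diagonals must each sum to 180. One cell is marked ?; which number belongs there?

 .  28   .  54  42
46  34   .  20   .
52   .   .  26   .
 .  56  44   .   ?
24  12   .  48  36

Row 5: 24 + 12 + 48 + 36 + ? = 180, so (5,3) = 60.
Using column 2: 28 + 34 + 56 + 12 + ? → (3,2) = 180 − 130 = 50.
Column 4 needs 180; the known cells sum to 148, so (4,4) = 32.
The remaining cell in anti-diagonal is (3,3) = 180 − 142 = 38.
Row 3 needs 180; the known cells sum to 166, so (3,5) = 14.
Main diagonal must total 180; the given cells sum to 140, so (1,1) = 40.
Row 1 needs 180; the known cells sum to 164, so (1,3) = 16.
Using column 1: 40 + 46 + 52 + 24 + ? → (4,1) = 180 − 162 = 18.
The remaining cell in column 3 is (2,3) = 180 − 158 = 22.
From row 2, 180 − (46 + 34 + 22 + 20) gives (2,5) = 58.
Row 4 must total 180; the given cells sum to 150, so (4,5) = 30.

30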